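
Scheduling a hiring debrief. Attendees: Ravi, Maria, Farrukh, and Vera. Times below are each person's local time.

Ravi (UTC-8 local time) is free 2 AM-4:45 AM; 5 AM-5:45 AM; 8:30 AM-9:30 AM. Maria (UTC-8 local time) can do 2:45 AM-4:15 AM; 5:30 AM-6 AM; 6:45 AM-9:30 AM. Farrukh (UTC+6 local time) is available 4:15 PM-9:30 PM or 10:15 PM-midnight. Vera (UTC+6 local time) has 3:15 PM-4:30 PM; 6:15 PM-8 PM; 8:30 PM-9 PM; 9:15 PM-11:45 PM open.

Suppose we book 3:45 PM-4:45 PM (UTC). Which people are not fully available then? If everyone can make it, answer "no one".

Farrukh, Ravi

Ravi in UTC: 10:00-12:45, 13:00-13:45, 16:30-17:30 (add 8h to convert from UTC-8).
Maria in UTC: 10:45-12:15, 13:30-14:00, 14:45-17:30 (add 8h to convert from UTC-8).
Farrukh in UTC: 10:15-15:30, 16:15-18:00 (subtract 6h to convert from UTC+6).
Vera in UTC: 09:15-10:30, 12:15-14:00, 14:30-15:00, 15:15-17:45 (subtract 6h to convert from UTC+6).
Ravi: not fully free for 15:45-16:45. Maria: free for 15:45-16:45. Farrukh: not fully free for 15:45-16:45. Vera: free for 15:45-16:45.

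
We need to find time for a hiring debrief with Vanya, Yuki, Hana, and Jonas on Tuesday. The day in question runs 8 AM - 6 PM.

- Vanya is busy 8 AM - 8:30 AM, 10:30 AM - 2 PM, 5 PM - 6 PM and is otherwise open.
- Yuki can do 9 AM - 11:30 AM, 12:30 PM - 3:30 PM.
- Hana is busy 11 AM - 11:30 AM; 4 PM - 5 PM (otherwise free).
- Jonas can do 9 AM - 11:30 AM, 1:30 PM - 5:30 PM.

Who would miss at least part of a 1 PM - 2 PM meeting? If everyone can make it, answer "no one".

Vanya free: 08:30-10:30, 14:00-17:00 (invert busy blocks within the working day).
Yuki free: 09:00-11:30, 12:30-15:30.
Hana free: 08:00-11:00, 11:30-16:00, 17:00-18:00 (invert busy blocks within the working day).
Jonas free: 09:00-11:30, 13:30-17:30.
Vanya: not fully free for 13:00-14:00. Yuki: free for 13:00-14:00. Hana: free for 13:00-14:00. Jonas: not fully free for 13:00-14:00.

Jonas, Vanya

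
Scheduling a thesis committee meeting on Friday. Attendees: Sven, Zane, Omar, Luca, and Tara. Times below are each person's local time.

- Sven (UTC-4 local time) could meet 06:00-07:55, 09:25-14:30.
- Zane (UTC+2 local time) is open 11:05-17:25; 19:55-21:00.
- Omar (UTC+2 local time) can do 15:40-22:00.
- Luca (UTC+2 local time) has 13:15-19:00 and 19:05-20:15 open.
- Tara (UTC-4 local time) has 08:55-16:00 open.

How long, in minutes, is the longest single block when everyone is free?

Sven in UTC: 10:00-11:55, 13:25-18:30 (add 4h to convert from UTC-4).
Zane in UTC: 09:05-15:25, 17:55-19:00 (subtract 2h to convert from UTC+2).
Omar in UTC: 13:40-20:00 (subtract 2h to convert from UTC+2).
Luca in UTC: 11:15-17:00, 17:05-18:15 (subtract 2h to convert from UTC+2).
Tara in UTC: 12:55-20:00 (add 4h to convert from UTC-4).
Sven ∩ Zane: 10:00-11:55, 13:25-15:25, 17:55-18:30.
Sven ∩ Zane ∩ Omar: 13:40-15:25, 17:55-18:30.
Sven ∩ Zane ∩ Omar ∩ Luca: 13:40-15:25, 17:55-18:15.
Sven ∩ Zane ∩ Omar ∩ Luca ∩ Tara: 13:40-15:25, 17:55-18:15.
The longest is 13:40-15:25 at 105 minutes.

105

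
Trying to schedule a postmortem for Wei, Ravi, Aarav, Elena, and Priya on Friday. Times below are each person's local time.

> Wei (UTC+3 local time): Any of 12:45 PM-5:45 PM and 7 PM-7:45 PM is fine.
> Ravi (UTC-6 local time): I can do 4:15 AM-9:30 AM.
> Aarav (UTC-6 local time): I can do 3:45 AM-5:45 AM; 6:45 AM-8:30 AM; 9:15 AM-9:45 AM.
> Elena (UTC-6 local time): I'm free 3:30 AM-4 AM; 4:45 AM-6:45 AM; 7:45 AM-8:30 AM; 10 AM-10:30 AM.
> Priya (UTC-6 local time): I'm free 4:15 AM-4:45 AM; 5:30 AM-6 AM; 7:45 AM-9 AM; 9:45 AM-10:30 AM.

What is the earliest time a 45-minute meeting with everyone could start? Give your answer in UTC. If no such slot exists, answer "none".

13:45

Wei in UTC: 09:45-14:45, 16:00-16:45 (subtract 3h to convert from UTC+3).
Ravi in UTC: 10:15-15:30 (add 6h to convert from UTC-6).
Aarav in UTC: 09:45-11:45, 12:45-14:30, 15:15-15:45 (add 6h to convert from UTC-6).
Elena in UTC: 09:30-10:00, 10:45-12:45, 13:45-14:30, 16:00-16:30 (add 6h to convert from UTC-6).
Priya in UTC: 10:15-10:45, 11:30-12:00, 13:45-15:00, 15:45-16:30 (add 6h to convert from UTC-6).
Wei ∩ Ravi: 10:15-14:45.
Wei ∩ Ravi ∩ Aarav: 10:15-11:45, 12:45-14:30.
Wei ∩ Ravi ∩ Aarav ∩ Elena: 10:45-11:45, 13:45-14:30.
Wei ∩ Ravi ∩ Aarav ∩ Elena ∩ Priya: 11:30-11:45, 13:45-14:30.
The first common window of at least 45 minutes is 13:45-14:30, so the earliest start is 13:45.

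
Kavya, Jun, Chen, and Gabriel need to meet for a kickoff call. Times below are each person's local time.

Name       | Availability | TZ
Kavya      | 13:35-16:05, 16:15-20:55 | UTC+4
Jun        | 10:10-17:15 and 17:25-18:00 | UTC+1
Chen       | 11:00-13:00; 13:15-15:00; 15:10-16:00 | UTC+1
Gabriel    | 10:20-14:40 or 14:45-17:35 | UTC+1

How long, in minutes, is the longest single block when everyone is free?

120

Kavya in UTC: 09:35-12:05, 12:15-16:55 (subtract 4h to convert from UTC+4).
Jun in UTC: 09:10-16:15, 16:25-17:00 (subtract 1h to convert from UTC+1).
Chen in UTC: 10:00-12:00, 12:15-14:00, 14:10-15:00 (subtract 1h to convert from UTC+1).
Gabriel in UTC: 09:20-13:40, 13:45-16:35 (subtract 1h to convert from UTC+1).
Kavya ∩ Jun: 09:35-12:05, 12:15-16:15, 16:25-16:55.
Kavya ∩ Jun ∩ Chen: 10:00-12:00, 12:15-14:00, 14:10-15:00.
Kavya ∩ Jun ∩ Chen ∩ Gabriel: 10:00-12:00, 12:15-13:40, 13:45-14:00, 14:10-15:00.
The longest is 10:00-12:00 at 120 minutes.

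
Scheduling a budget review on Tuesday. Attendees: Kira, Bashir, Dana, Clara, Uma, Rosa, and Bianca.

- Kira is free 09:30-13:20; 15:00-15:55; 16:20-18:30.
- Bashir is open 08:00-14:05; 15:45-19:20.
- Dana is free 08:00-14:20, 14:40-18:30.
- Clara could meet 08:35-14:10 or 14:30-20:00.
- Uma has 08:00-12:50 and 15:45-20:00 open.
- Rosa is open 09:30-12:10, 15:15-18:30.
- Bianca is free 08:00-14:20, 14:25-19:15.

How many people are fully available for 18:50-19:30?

2

Clara and Uma can make the full 18:50-19:30 slot — that's 2.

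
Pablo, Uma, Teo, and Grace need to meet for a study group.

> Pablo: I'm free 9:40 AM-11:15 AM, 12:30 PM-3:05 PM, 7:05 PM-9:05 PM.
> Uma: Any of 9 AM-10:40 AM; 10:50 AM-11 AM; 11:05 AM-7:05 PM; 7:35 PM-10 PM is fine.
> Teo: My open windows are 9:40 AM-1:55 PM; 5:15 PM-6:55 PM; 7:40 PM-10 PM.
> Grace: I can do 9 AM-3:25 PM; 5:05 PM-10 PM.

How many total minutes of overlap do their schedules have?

250

Pablo ∩ Uma: 09:40-10:40, 10:50-11:00, 11:05-11:15, 12:30-15:05, 19:35-21:05.
Pablo ∩ Uma ∩ Teo: 09:40-10:40, 10:50-11:00, 11:05-11:15, 12:30-13:55, 19:40-21:05.
Pablo ∩ Uma ∩ Teo ∩ Grace: 09:40-10:40, 10:50-11:00, 11:05-11:15, 12:30-13:55, 19:40-21:05.
Those are the intersection windows.
Summing the common windows: 60 + 10 + 10 + 85 + 85 = 250 minutes.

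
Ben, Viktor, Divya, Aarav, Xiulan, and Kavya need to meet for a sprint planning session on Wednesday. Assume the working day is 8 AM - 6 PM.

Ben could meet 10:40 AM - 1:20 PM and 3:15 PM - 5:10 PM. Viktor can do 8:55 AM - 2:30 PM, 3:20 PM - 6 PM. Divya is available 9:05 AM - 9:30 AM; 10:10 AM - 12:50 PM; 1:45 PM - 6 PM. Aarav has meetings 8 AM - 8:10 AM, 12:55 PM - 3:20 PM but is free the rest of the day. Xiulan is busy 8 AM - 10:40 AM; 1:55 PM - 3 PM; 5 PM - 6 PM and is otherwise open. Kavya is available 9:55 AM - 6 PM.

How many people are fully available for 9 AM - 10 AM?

2

Ben free: 10:40-13:20, 15:15-17:10.
Viktor free: 08:55-14:30, 15:20-18:00.
Divya free: 09:05-09:30, 10:10-12:50, 13:45-18:00.
Aarav free: 08:10-12:55, 15:20-18:00 (invert busy blocks within the working day).
Xiulan free: 10:40-13:55, 15:00-17:00 (invert busy blocks within the working day).
Kavya free: 09:55-18:00.
Viktor and Aarav can make the full 09:00-10:00 slot — that's 2.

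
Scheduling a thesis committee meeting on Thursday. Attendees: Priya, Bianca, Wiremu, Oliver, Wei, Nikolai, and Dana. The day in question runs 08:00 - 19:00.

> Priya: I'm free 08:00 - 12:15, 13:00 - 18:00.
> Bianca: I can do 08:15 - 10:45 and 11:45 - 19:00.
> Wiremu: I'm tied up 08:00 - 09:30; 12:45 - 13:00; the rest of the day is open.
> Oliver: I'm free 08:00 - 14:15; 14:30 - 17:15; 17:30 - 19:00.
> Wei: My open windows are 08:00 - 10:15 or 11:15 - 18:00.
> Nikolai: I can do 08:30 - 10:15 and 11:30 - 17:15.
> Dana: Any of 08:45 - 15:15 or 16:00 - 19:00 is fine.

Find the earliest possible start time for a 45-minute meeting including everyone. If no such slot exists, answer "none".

09:30

Priya free: 08:00-12:15, 13:00-18:00.
Bianca free: 08:15-10:45, 11:45-19:00.
Wiremu free: 09:30-12:45, 13:00-19:00 (invert busy blocks within the working day).
Oliver free: 08:00-14:15, 14:30-17:15, 17:30-19:00.
Wei free: 08:00-10:15, 11:15-18:00.
Nikolai free: 08:30-10:15, 11:30-17:15.
Dana free: 08:45-15:15, 16:00-19:00.
Priya ∩ Bianca: 08:15-10:45, 11:45-12:15, 13:00-18:00.
Priya ∩ Bianca ∩ Wiremu: 09:30-10:45, 11:45-12:15, 13:00-18:00.
Priya ∩ Bianca ∩ Wiremu ∩ Oliver: 09:30-10:45, 11:45-12:15, 13:00-14:15, 14:30-17:15, 17:30-18:00.
Priya ∩ Bianca ∩ Wiremu ∩ Oliver ∩ Wei: 09:30-10:15, 11:45-12:15, 13:00-14:15, 14:30-17:15, 17:30-18:00.
Priya ∩ Bianca ∩ Wiremu ∩ Oliver ∩ Wei ∩ Nikolai: 09:30-10:15, 11:45-12:15, 13:00-14:15, 14:30-17:15.
Priya ∩ Bianca ∩ Wiremu ∩ Oliver ∩ Wei ∩ Nikolai ∩ Dana: 09:30-10:15, 11:45-12:15, 13:00-14:15, 14:30-15:15, 16:00-17:15.
Those are the intersection windows.
The first common window of at least 45 minutes is 09:30-10:15, so the earliest start is 09:30.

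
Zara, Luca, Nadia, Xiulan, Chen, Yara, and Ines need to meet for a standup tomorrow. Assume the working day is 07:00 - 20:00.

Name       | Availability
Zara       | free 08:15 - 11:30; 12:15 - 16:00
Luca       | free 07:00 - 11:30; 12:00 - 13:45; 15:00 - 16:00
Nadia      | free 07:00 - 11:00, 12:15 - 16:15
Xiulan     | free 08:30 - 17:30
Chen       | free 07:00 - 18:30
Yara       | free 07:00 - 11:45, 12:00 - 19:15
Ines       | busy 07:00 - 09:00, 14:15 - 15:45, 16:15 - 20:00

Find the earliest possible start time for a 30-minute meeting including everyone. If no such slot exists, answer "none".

09:00

Zara free: 08:15-11:30, 12:15-16:00.
Luca free: 07:00-11:30, 12:00-13:45, 15:00-16:00.
Nadia free: 07:00-11:00, 12:15-16:15.
Xiulan free: 08:30-17:30.
Chen free: 07:00-18:30.
Yara free: 07:00-11:45, 12:00-19:15.
Ines free: 09:00-14:15, 15:45-16:15 (invert busy blocks within the working day).
Zara ∩ Luca: 08:15-11:30, 12:15-13:45, 15:00-16:00.
Zara ∩ Luca ∩ Nadia: 08:15-11:00, 12:15-13:45, 15:00-16:00.
Zara ∩ Luca ∩ Nadia ∩ Xiulan: 08:30-11:00, 12:15-13:45, 15:00-16:00.
Zara ∩ Luca ∩ Nadia ∩ Xiulan ∩ Chen: 08:30-11:00, 12:15-13:45, 15:00-16:00.
Zara ∩ Luca ∩ Nadia ∩ Xiulan ∩ Chen ∩ Yara: 08:30-11:00, 12:15-13:45, 15:00-16:00.
Zara ∩ Luca ∩ Nadia ∩ Xiulan ∩ Chen ∩ Yara ∩ Ines: 09:00-11:00, 12:15-13:45, 15:45-16:00.
The first common window of at least 30 minutes is 09:00-11:00, so the earliest start is 09:00.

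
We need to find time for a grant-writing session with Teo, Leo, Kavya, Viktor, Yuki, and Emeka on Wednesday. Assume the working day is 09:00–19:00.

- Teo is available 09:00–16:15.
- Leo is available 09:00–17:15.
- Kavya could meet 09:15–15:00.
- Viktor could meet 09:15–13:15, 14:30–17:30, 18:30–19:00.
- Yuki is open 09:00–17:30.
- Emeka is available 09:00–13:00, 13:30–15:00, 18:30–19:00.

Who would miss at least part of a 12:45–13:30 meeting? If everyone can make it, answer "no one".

Emeka, Viktor

Teo: free for 12:45-13:30. Leo: free for 12:45-13:30. Kavya: free for 12:45-13:30. Viktor: not fully free for 12:45-13:30. Yuki: free for 12:45-13:30. Emeka: not fully free for 12:45-13:30.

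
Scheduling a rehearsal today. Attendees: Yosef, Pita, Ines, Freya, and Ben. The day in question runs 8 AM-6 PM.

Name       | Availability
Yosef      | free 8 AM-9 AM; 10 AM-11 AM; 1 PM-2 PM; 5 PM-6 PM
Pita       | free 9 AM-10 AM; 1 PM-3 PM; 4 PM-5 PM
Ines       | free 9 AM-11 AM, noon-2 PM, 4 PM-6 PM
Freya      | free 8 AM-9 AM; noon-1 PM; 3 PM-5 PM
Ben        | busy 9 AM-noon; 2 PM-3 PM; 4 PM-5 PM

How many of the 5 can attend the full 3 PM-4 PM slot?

Yosef free: 08:00-09:00, 10:00-11:00, 13:00-14:00, 17:00-18:00.
Pita free: 09:00-10:00, 13:00-15:00, 16:00-17:00.
Ines free: 09:00-11:00, 12:00-14:00, 16:00-18:00.
Freya free: 08:00-09:00, 12:00-13:00, 15:00-17:00.
Ben free: 08:00-09:00, 12:00-14:00, 15:00-16:00, 17:00-18:00 (invert busy blocks within the working day).
Freya and Ben can make the full 15:00-16:00 slot — that's 2.

2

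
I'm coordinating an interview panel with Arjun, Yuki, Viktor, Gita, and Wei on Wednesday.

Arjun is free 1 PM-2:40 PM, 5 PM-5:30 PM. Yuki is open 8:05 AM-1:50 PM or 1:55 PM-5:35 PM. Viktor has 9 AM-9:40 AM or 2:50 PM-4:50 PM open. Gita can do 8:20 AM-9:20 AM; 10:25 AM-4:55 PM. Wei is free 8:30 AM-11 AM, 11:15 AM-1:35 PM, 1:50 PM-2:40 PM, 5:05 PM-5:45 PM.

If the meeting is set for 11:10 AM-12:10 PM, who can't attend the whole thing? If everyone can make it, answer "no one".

Arjun, Viktor, Wei

Arjun: not fully free for 11:10-12:10. Yuki: free for 11:10-12:10. Viktor: not fully free for 11:10-12:10. Gita: free for 11:10-12:10. Wei: not fully free for 11:10-12:10.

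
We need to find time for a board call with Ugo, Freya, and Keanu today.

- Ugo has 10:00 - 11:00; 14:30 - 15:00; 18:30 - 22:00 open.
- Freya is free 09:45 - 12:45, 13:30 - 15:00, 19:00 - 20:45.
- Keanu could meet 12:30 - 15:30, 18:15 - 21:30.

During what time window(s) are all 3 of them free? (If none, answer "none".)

14:30-15:00, 19:00-20:45

Ugo ∩ Freya: 10:00-11:00, 14:30-15:00, 19:00-20:45.
Ugo ∩ Freya ∩ Keanu: 14:30-15:00, 19:00-20:45.
So the common availability across everyone is 14:30-15:00, 19:00-20:45.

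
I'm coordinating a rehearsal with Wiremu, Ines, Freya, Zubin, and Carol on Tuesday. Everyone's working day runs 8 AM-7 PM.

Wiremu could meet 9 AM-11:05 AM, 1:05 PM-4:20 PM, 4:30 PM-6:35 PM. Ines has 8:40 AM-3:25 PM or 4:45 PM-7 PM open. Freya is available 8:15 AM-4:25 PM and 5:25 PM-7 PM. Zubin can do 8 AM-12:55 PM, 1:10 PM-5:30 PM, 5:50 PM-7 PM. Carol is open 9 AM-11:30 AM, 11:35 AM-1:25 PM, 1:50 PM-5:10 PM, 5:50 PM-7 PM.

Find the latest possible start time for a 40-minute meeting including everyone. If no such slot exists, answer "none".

17:55

Wiremu ∩ Ines: 09:00-11:05, 13:05-15:25, 16:45-18:35.
Wiremu ∩ Ines ∩ Freya: 09:00-11:05, 13:05-15:25, 17:25-18:35.
Wiremu ∩ Ines ∩ Freya ∩ Zubin: 09:00-11:05, 13:10-15:25, 17:25-17:30, 17:50-18:35.
Wiremu ∩ Ines ∩ Freya ∩ Zubin ∩ Carol: 09:00-11:05, 13:10-13:25, 13:50-15:25, 17:50-18:35.
The last common window of at least 40 minutes is 17:50-18:35; a 40-minute meeting can start as late as 17:55 and still end by 18:35.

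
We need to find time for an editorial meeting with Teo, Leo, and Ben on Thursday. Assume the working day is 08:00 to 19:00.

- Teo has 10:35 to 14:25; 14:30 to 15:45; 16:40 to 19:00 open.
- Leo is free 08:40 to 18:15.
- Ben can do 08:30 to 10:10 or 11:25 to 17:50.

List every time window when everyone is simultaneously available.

Teo ∩ Leo: 10:35-14:25, 14:30-15:45, 16:40-18:15.
Teo ∩ Leo ∩ Ben: 11:25-14:25, 14:30-15:45, 16:40-17:50.
So the common availability across everyone is 11:25-14:25, 14:30-15:45, 16:40-17:50.

11:25-14:25, 14:30-15:45, 16:40-17:50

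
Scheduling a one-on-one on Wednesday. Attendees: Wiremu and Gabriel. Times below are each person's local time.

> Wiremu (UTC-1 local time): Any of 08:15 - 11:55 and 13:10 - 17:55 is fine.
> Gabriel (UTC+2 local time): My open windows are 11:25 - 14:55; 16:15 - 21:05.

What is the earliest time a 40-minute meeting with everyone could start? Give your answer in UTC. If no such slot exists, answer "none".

Wiremu in UTC: 09:15-12:55, 14:10-18:55 (add 1h to convert from UTC-1).
Gabriel in UTC: 09:25-12:55, 14:15-19:05 (subtract 2h to convert from UTC+2).
Wiremu ∩ Gabriel: 09:25-12:55, 14:15-18:55.
The first common window of at least 40 minutes is 09:25-12:55, so the earliest start is 09:25.

09:25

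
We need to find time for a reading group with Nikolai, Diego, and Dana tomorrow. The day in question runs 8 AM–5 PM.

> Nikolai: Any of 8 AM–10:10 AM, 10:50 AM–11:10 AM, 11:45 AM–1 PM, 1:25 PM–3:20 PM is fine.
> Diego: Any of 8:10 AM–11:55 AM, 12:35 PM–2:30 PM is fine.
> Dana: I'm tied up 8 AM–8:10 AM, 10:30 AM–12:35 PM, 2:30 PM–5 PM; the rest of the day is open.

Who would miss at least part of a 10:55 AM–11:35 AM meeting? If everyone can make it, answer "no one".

Dana, Nikolai

Nikolai free: 08:00-10:10, 10:50-11:10, 11:45-13:00, 13:25-15:20.
Diego free: 08:10-11:55, 12:35-14:30.
Dana free: 08:10-10:30, 12:35-14:30 (invert busy blocks within the working day).
Nikolai: not fully free for 10:55-11:35. Diego: free for 10:55-11:35. Dana: not fully free for 10:55-11:35.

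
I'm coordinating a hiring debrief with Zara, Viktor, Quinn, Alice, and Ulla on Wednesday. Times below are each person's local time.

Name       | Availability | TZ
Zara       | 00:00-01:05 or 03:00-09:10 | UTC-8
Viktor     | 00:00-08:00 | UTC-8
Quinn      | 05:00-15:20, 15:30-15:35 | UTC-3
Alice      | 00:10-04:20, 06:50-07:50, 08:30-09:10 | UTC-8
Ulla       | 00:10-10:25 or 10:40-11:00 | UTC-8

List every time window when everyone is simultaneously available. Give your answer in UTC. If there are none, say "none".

08:10-09:05, 11:00-12:20, 14:50-15:50

Zara in UTC: 08:00-09:05, 11:00-17:10 (add 8h to convert from UTC-8).
Viktor in UTC: 08:00-16:00 (add 8h to convert from UTC-8).
Quinn in UTC: 08:00-18:20, 18:30-18:35 (add 3h to convert from UTC-3).
Alice in UTC: 08:10-12:20, 14:50-15:50, 16:30-17:10 (add 8h to convert from UTC-8).
Ulla in UTC: 08:10-18:25, 18:40-19:00 (add 8h to convert from UTC-8).
Zara ∩ Viktor: 08:00-09:05, 11:00-16:00.
Zara ∩ Viktor ∩ Quinn: 08:00-09:05, 11:00-16:00.
Zara ∩ Viktor ∩ Quinn ∩ Alice: 08:10-09:05, 11:00-12:20, 14:50-15:50.
Zara ∩ Viktor ∩ Quinn ∩ Alice ∩ Ulla: 08:10-09:05, 11:00-12:20, 14:50-15:50.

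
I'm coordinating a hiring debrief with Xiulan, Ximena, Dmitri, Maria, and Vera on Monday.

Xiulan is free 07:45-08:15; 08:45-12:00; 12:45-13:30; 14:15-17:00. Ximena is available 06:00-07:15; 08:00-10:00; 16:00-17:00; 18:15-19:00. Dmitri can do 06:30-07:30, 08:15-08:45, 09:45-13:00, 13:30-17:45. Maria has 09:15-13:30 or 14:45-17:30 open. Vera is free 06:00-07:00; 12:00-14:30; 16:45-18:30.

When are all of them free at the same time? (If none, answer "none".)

16:45-17:00

Xiulan ∩ Ximena: 08:00-08:15, 08:45-10:00, 16:00-17:00.
Xiulan ∩ Ximena ∩ Dmitri: 09:45-10:00, 16:00-17:00.
Xiulan ∩ Ximena ∩ Dmitri ∩ Maria: 09:45-10:00, 16:00-17:00.
Xiulan ∩ Ximena ∩ Dmitri ∩ Maria ∩ Vera: 16:45-17:00.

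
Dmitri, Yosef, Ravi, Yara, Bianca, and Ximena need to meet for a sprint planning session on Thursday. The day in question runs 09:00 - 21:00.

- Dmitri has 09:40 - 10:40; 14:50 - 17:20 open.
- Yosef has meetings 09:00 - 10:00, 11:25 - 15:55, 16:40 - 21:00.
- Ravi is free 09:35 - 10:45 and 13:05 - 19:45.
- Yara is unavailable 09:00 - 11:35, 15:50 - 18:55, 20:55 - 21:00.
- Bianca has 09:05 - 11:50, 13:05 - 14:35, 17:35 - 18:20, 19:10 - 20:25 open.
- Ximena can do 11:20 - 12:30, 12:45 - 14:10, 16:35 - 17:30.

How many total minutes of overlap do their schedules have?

0

Dmitri free: 09:40-10:40, 14:50-17:20.
Yosef free: 10:00-11:25, 15:55-16:40 (invert busy blocks within the working day).
Ravi free: 09:35-10:45, 13:05-19:45.
Yara free: 11:35-15:50, 18:55-20:55 (invert busy blocks within the working day).
Bianca free: 09:05-11:50, 13:05-14:35, 17:35-18:20, 19:10-20:25.
Ximena free: 11:20-12:30, 12:45-14:10, 16:35-17:30.
Dmitri ∩ Yosef: 10:00-10:40, 15:55-16:40.
Dmitri ∩ Yosef ∩ Ravi: 10:00-10:40, 15:55-16:40.
Dmitri ∩ Yosef ∩ Ravi ∩ Yara: ∅.
Dmitri ∩ Yosef ∩ Ravi ∩ Yara ∩ Bianca: ∅.
Dmitri ∩ Yosef ∩ Ravi ∩ Yara ∩ Bianca ∩ Ximena: ∅.
There is no time when everyone is free.
There is no common window, so the total is 0 minutes.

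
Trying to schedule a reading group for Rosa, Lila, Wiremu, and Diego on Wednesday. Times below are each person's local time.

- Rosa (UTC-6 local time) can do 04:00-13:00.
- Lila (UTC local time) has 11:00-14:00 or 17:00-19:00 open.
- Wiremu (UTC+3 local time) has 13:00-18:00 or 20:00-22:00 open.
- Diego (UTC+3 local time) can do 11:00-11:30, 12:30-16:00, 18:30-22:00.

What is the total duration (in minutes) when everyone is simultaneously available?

240

Rosa in UTC: 10:00-19:00 (add 6h to convert from UTC-6).
Lila in UTC: 11:00-14:00, 17:00-19:00.
Wiremu in UTC: 10:00-15:00, 17:00-19:00 (subtract 3h to convert from UTC+3).
Diego in UTC: 08:00-08:30, 09:30-13:00, 15:30-19:00 (subtract 3h to convert from UTC+3).
Rosa ∩ Lila: 11:00-14:00, 17:00-19:00.
Rosa ∩ Lila ∩ Wiremu: 11:00-14:00, 17:00-19:00.
Rosa ∩ Lila ∩ Wiremu ∩ Diego: 11:00-13:00, 17:00-19:00.
Summing the common windows: 120 + 120 = 240 minutes.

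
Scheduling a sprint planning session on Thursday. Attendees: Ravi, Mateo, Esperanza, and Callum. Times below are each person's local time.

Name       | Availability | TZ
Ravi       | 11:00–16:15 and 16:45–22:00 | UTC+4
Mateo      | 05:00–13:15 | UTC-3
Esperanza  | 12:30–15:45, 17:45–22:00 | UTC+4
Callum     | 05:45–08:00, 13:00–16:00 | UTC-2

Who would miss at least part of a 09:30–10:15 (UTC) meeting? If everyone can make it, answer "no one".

Ravi in UTC: 07:00-12:15, 12:45-18:00 (subtract 4h to convert from UTC+4).
Mateo in UTC: 08:00-16:15 (add 3h to convert from UTC-3).
Esperanza in UTC: 08:30-11:45, 13:45-18:00 (subtract 4h to convert from UTC+4).
Callum in UTC: 07:45-10:00, 15:00-18:00 (add 2h to convert from UTC-2).
Ravi: free for 09:30-10:15. Mateo: free for 09:30-10:15. Esperanza: free for 09:30-10:15. Callum: not fully free for 09:30-10:15.

Callum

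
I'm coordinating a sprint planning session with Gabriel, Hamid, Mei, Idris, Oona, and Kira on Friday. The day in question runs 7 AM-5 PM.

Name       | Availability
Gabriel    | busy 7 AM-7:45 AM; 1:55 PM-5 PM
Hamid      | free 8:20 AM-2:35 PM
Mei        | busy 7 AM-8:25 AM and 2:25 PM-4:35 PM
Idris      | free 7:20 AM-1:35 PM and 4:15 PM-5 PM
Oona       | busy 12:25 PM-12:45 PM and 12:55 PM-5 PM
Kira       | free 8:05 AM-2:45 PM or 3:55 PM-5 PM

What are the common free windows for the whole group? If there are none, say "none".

08:25-12:25, 12:45-12:55

Gabriel free: 07:45-13:55 (invert busy blocks within the working day).
Hamid free: 08:20-14:35.
Mei free: 08:25-14:25, 16:35-17:00 (invert busy blocks within the working day).
Idris free: 07:20-13:35, 16:15-17:00.
Oona free: 07:00-12:25, 12:45-12:55 (invert busy blocks within the working day).
Kira free: 08:05-14:45, 15:55-17:00.
Gabriel ∩ Hamid: 08:20-13:55.
Gabriel ∩ Hamid ∩ Mei: 08:25-13:55.
Gabriel ∩ Hamid ∩ Mei ∩ Idris: 08:25-13:35.
Gabriel ∩ Hamid ∩ Mei ∩ Idris ∩ Oona: 08:25-12:25, 12:45-12:55.
Gabriel ∩ Hamid ∩ Mei ∩ Idris ∩ Oona ∩ Kira: 08:25-12:25, 12:45-12:55.
Those are the intersection windows.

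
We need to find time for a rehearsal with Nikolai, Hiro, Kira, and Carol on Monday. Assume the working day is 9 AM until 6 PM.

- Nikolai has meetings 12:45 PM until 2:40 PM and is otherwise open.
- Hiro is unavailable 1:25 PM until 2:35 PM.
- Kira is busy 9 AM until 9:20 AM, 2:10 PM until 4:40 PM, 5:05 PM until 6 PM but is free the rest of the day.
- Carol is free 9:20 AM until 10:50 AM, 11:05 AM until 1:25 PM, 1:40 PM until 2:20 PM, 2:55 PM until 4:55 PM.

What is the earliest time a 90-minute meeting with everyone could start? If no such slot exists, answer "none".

Nikolai free: 09:00-12:45, 14:40-18:00 (invert busy blocks within the working day).
Hiro free: 09:00-13:25, 14:35-18:00 (invert busy blocks within the working day).
Kira free: 09:20-14:10, 16:40-17:05 (invert busy blocks within the working day).
Carol free: 09:20-10:50, 11:05-13:25, 13:40-14:20, 14:55-16:55.
Nikolai ∩ Hiro: 09:00-12:45, 14:40-18:00.
Nikolai ∩ Hiro ∩ Kira: 09:20-12:45, 16:40-17:05.
Nikolai ∩ Hiro ∩ Kira ∩ Carol: 09:20-10:50, 11:05-12:45, 16:40-16:55.
The first common window of at least 90 minutes is 09:20-10:50, so the earliest start is 09:20.

09:20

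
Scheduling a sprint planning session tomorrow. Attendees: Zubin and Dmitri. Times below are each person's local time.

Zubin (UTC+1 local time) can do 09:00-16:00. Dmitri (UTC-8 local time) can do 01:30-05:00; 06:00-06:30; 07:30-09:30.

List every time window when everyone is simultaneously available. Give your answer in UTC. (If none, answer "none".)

Zubin in UTC: 08:00-15:00 (subtract 1h to convert from UTC+1).
Dmitri in UTC: 09:30-13:00, 14:00-14:30, 15:30-17:30 (add 8h to convert from UTC-8).
Zubin ∩ Dmitri: 09:30-13:00, 14:00-14:30.
So the common availability across everyone is 09:30-13:00, 14:00-14:30.

09:30-13:00, 14:00-14:30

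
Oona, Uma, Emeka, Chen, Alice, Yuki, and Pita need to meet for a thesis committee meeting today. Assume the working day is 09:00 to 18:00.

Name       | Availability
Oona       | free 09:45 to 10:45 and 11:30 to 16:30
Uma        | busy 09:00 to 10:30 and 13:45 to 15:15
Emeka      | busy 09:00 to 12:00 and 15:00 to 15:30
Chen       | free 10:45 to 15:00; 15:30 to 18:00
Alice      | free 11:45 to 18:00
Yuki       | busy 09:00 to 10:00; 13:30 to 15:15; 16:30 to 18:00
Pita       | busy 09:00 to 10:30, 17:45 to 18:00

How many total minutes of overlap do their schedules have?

Oona free: 09:45-10:45, 11:30-16:30.
Uma free: 10:30-13:45, 15:15-18:00 (invert busy blocks within the working day).
Emeka free: 12:00-15:00, 15:30-18:00 (invert busy blocks within the working day).
Chen free: 10:45-15:00, 15:30-18:00.
Alice free: 11:45-18:00.
Yuki free: 10:00-13:30, 15:15-16:30 (invert busy blocks within the working day).
Pita free: 10:30-17:45 (invert busy blocks within the working day).
Oona ∩ Uma: 10:30-10:45, 11:30-13:45, 15:15-16:30.
Oona ∩ Uma ∩ Emeka: 12:00-13:45, 15:30-16:30.
Oona ∩ Uma ∩ Emeka ∩ Chen: 12:00-13:45, 15:30-16:30.
Oona ∩ Uma ∩ Emeka ∩ Chen ∩ Alice: 12:00-13:45, 15:30-16:30.
Oona ∩ Uma ∩ Emeka ∩ Chen ∩ Alice ∩ Yuki: 12:00-13:30, 15:30-16:30.
Oona ∩ Uma ∩ Emeka ∩ Chen ∩ Alice ∩ Yuki ∩ Pita: 12:00-13:30, 15:30-16:30.
Summing the common windows: 90 + 60 = 150 minutes.

150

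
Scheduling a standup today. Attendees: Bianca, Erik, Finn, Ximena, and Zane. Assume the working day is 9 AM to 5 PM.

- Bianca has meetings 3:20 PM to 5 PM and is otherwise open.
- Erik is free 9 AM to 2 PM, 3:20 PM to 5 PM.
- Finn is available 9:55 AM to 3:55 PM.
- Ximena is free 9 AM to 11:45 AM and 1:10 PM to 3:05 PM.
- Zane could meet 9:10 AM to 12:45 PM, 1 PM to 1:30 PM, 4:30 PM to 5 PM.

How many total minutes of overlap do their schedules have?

130

Bianca free: 09:00-15:20 (invert busy blocks within the working day).
Erik free: 09:00-14:00, 15:20-17:00.
Finn free: 09:55-15:55.
Ximena free: 09:00-11:45, 13:10-15:05.
Zane free: 09:10-12:45, 13:00-13:30, 16:30-17:00.
Bianca ∩ Erik: 09:00-14:00.
Bianca ∩ Erik ∩ Finn: 09:55-14:00.
Bianca ∩ Erik ∩ Finn ∩ Ximena: 09:55-11:45, 13:10-14:00.
Bianca ∩ Erik ∩ Finn ∩ Ximena ∩ Zane: 09:55-11:45, 13:10-13:30.
Summing the common windows: 110 + 20 = 130 minutes.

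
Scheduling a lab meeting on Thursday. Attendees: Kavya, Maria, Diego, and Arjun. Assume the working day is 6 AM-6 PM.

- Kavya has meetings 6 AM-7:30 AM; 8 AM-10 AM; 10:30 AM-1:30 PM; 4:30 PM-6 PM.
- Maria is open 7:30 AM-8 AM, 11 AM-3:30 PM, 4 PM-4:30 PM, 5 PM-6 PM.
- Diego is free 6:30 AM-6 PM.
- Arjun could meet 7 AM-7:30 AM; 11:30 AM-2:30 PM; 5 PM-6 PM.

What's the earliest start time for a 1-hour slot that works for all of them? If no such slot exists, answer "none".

13:30

Kavya free: 07:30-08:00, 10:00-10:30, 13:30-16:30 (invert busy blocks within the working day).
Maria free: 07:30-08:00, 11:00-15:30, 16:00-16:30, 17:00-18:00.
Diego free: 06:30-18:00.
Arjun free: 07:00-07:30, 11:30-14:30, 17:00-18:00.
Kavya ∩ Maria: 07:30-08:00, 13:30-15:30, 16:00-16:30.
Kavya ∩ Maria ∩ Diego: 07:30-08:00, 13:30-15:30, 16:00-16:30.
Kavya ∩ Maria ∩ Diego ∩ Arjun: 13:30-14:30.
The first common window of at least 60 minutes is 13:30-14:30, so the earliest start is 13:30.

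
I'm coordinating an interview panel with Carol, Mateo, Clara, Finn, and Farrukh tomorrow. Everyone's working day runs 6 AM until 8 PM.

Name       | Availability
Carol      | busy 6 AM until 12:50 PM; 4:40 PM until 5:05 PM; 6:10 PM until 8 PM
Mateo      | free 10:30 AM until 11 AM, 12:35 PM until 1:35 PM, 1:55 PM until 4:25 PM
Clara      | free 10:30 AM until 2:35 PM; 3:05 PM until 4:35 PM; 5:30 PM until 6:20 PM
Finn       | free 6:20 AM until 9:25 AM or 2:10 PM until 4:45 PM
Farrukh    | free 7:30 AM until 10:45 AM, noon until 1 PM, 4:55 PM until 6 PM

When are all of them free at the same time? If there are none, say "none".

Carol free: 12:50-16:40, 17:05-18:10 (invert busy blocks within the working day).
Mateo free: 10:30-11:00, 12:35-13:35, 13:55-16:25.
Clara free: 10:30-14:35, 15:05-16:35, 17:30-18:20.
Finn free: 06:20-09:25, 14:10-16:45.
Farrukh free: 07:30-10:45, 12:00-13:00, 16:55-18:00.
Carol ∩ Mateo: 12:50-13:35, 13:55-16:25.
Carol ∩ Mateo ∩ Clara: 12:50-13:35, 13:55-14:35, 15:05-16:25.
Carol ∩ Mateo ∩ Clara ∩ Finn: 14:10-14:35, 15:05-16:25.
Carol ∩ Mateo ∩ Clara ∩ Finn ∩ Farrukh: ∅.
There is no time when everyone is free.

none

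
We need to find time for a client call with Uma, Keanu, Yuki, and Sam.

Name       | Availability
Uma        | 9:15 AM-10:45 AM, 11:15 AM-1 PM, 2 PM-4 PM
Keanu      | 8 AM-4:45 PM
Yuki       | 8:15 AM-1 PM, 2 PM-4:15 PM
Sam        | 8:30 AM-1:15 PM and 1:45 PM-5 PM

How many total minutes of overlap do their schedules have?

Uma ∩ Keanu: 09:15-10:45, 11:15-13:00, 14:00-16:00.
Uma ∩ Keanu ∩ Yuki: 09:15-10:45, 11:15-13:00, 14:00-16:00.
Uma ∩ Keanu ∩ Yuki ∩ Sam: 09:15-10:45, 11:15-13:00, 14:00-16:00.
Summing the common windows: 90 + 105 + 120 = 315 minutes.

315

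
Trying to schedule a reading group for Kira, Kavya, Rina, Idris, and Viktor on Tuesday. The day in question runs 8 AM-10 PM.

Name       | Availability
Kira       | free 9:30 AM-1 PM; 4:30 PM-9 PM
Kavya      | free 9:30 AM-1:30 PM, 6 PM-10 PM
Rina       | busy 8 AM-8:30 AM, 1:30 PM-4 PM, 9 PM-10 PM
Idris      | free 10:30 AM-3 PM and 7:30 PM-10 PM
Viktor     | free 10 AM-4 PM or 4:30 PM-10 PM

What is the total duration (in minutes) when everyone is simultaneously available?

Kira free: 09:30-13:00, 16:30-21:00.
Kavya free: 09:30-13:30, 18:00-22:00.
Rina free: 08:30-13:30, 16:00-21:00 (invert busy blocks within the working day).
Idris free: 10:30-15:00, 19:30-22:00.
Viktor free: 10:00-16:00, 16:30-22:00.
Kira ∩ Kavya: 09:30-13:00, 18:00-21:00.
Kira ∩ Kavya ∩ Rina: 09:30-13:00, 18:00-21:00.
Kira ∩ Kavya ∩ Rina ∩ Idris: 10:30-13:00, 19:30-21:00.
Kira ∩ Kavya ∩ Rina ∩ Idris ∩ Viktor: 10:30-13:00, 19:30-21:00.
So the common availability across everyone is 10:30-13:00, 19:30-21:00.
Summing the common windows: 150 + 90 = 240 minutes.

240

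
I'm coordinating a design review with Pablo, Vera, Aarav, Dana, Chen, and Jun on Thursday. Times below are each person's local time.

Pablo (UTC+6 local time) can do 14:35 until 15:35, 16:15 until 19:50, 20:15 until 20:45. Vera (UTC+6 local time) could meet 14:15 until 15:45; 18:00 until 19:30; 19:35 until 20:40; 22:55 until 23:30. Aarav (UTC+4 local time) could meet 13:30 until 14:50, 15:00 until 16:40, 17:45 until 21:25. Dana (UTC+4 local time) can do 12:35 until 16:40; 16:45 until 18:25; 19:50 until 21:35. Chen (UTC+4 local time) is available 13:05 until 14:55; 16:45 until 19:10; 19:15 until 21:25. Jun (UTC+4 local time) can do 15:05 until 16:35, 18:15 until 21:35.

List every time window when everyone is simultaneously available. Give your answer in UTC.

14:15-14:25

Pablo in UTC: 08:35-09:35, 10:15-13:50, 14:15-14:45 (subtract 6h to convert from UTC+6).
Vera in UTC: 08:15-09:45, 12:00-13:30, 13:35-14:40, 16:55-17:30 (subtract 6h to convert from UTC+6).
Aarav in UTC: 09:30-10:50, 11:00-12:40, 13:45-17:25 (subtract 4h to convert from UTC+4).
Dana in UTC: 08:35-12:40, 12:45-14:25, 15:50-17:35 (subtract 4h to convert from UTC+4).
Chen in UTC: 09:05-10:55, 12:45-15:10, 15:15-17:25 (subtract 4h to convert from UTC+4).
Jun in UTC: 11:05-12:35, 14:15-17:35 (subtract 4h to convert from UTC+4).
Pablo ∩ Vera: 08:35-09:35, 12:00-13:30, 13:35-13:50, 14:15-14:40.
Pablo ∩ Vera ∩ Aarav: 09:30-09:35, 12:00-12:40, 13:45-13:50, 14:15-14:40.
Pablo ∩ Vera ∩ Aarav ∩ Dana: 09:30-09:35, 12:00-12:40, 13:45-13:50, 14:15-14:25.
Pablo ∩ Vera ∩ Aarav ∩ Dana ∩ Chen: 09:30-09:35, 13:45-13:50, 14:15-14:25.
Pablo ∩ Vera ∩ Aarav ∩ Dana ∩ Chen ∩ Jun: 14:15-14:25.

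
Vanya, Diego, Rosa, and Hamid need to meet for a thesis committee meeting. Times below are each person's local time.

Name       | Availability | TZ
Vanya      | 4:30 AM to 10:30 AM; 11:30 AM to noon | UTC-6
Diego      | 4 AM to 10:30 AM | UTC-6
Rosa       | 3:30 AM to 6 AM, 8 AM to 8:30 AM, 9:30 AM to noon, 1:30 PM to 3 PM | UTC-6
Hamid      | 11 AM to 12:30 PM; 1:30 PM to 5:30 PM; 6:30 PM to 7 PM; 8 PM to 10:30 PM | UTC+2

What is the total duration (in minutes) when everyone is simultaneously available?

60

Vanya in UTC: 10:30-16:30, 17:30-18:00 (add 6h to convert from UTC-6).
Diego in UTC: 10:00-16:30 (add 6h to convert from UTC-6).
Rosa in UTC: 09:30-12:00, 14:00-14:30, 15:30-18:00, 19:30-21:00 (add 6h to convert from UTC-6).
Hamid in UTC: 09:00-10:30, 11:30-15:30, 16:30-17:00, 18:00-20:30 (subtract 2h to convert from UTC+2).
Vanya ∩ Diego: 10:30-16:30.
Vanya ∩ Diego ∩ Rosa: 10:30-12:00, 14:00-14:30, 15:30-16:30.
Vanya ∩ Diego ∩ Rosa ∩ Hamid: 11:30-12:00, 14:00-14:30.
So the common availability across everyone is 11:30-12:00, 14:00-14:30.
Summing the common windows: 30 + 30 = 60 minutes.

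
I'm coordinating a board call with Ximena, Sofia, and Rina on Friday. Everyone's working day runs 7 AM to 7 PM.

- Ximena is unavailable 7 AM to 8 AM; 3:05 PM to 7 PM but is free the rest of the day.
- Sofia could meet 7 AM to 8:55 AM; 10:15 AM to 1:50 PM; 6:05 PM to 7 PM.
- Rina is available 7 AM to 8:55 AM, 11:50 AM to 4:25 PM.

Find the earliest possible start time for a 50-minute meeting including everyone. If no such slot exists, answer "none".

Ximena free: 08:00-15:05 (invert busy blocks within the working day).
Sofia free: 07:00-08:55, 10:15-13:50, 18:05-19:00.
Rina free: 07:00-08:55, 11:50-16:25.
Ximena ∩ Sofia: 08:00-08:55, 10:15-13:50.
Ximena ∩ Sofia ∩ Rina: 08:00-08:55, 11:50-13:50.
The first common window of at least 50 minutes is 08:00-08:55, so the earliest start is 08:00.

08:00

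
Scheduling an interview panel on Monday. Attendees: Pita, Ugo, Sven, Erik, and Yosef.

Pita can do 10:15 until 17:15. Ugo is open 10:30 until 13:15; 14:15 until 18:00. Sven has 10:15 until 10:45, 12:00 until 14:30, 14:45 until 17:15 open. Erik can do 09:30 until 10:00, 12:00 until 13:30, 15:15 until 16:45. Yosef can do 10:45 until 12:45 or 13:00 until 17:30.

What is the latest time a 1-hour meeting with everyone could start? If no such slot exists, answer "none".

Pita ∩ Ugo: 10:30-13:15, 14:15-17:15.
Pita ∩ Ugo ∩ Sven: 10:30-10:45, 12:00-13:15, 14:15-14:30, 14:45-17:15.
Pita ∩ Ugo ∩ Sven ∩ Erik: 12:00-13:15, 15:15-16:45.
Pita ∩ Ugo ∩ Sven ∩ Erik ∩ Yosef: 12:00-12:45, 13:00-13:15, 15:15-16:45.
The last common window of at least 60 minutes is 15:15-16:45; a 60-minute meeting can start as late as 15:45 and still end by 16:45.

15:45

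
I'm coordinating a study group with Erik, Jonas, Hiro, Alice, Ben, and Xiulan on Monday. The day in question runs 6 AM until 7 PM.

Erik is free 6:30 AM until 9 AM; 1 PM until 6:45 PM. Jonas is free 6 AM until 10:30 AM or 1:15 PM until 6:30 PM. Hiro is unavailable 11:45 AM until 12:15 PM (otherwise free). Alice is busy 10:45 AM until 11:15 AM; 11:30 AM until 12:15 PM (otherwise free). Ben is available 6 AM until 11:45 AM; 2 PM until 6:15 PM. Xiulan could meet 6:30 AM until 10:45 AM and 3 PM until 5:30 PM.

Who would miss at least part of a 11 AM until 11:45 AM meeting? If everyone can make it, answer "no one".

Alice, Erik, Jonas, Xiulan

Erik free: 06:30-09:00, 13:00-18:45.
Jonas free: 06:00-10:30, 13:15-18:30.
Hiro free: 06:00-11:45, 12:15-19:00 (invert busy blocks within the working day).
Alice free: 06:00-10:45, 11:15-11:30, 12:15-19:00 (invert busy blocks within the working day).
Ben free: 06:00-11:45, 14:00-18:15.
Xiulan free: 06:30-10:45, 15:00-17:30.
Erik: not fully free for 11:00-11:45. Jonas: not fully free for 11:00-11:45. Hiro: free for 11:00-11:45. Alice: not fully free for 11:00-11:45. Ben: free for 11:00-11:45. Xiulan: not fully free for 11:00-11:45.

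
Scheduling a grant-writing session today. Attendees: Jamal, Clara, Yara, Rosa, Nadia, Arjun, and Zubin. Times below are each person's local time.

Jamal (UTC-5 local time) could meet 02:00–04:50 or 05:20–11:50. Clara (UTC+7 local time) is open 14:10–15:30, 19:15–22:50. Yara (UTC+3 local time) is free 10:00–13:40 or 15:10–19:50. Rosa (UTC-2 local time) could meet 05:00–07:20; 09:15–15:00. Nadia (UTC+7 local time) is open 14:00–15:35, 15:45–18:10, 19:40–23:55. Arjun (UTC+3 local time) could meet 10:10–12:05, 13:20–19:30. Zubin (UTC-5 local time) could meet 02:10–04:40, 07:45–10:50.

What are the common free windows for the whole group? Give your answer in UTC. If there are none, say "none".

Jamal in UTC: 07:00-09:50, 10:20-16:50 (add 5h to convert from UTC-5).
Clara in UTC: 07:10-08:30, 12:15-15:50 (subtract 7h to convert from UTC+7).
Yara in UTC: 07:00-10:40, 12:10-16:50 (subtract 3h to convert from UTC+3).
Rosa in UTC: 07:00-09:20, 11:15-17:00 (add 2h to convert from UTC-2).
Nadia in UTC: 07:00-08:35, 08:45-11:10, 12:40-16:55 (subtract 7h to convert from UTC+7).
Arjun in UTC: 07:10-09:05, 10:20-16:30 (subtract 3h to convert from UTC+3).
Zubin in UTC: 07:10-09:40, 12:45-15:50 (add 5h to convert from UTC-5).
Jamal ∩ Clara: 07:10-08:30, 12:15-15:50.
Jamal ∩ Clara ∩ Yara: 07:10-08:30, 12:15-15:50.
Jamal ∩ Clara ∩ Yara ∩ Rosa: 07:10-08:30, 12:15-15:50.
Jamal ∩ Clara ∩ Yara ∩ Rosa ∩ Nadia: 07:10-08:30, 12:40-15:50.
Jamal ∩ Clara ∩ Yara ∩ Rosa ∩ Nadia ∩ Arjun: 07:10-08:30, 12:40-15:50.
Jamal ∩ Clara ∩ Yara ∩ Rosa ∩ Nadia ∩ Arjun ∩ Zubin: 07:10-08:30, 12:45-15:50.
So the common availability across everyone is 07:10-08:30, 12:45-15:50.

07:10-08:30, 12:45-15:50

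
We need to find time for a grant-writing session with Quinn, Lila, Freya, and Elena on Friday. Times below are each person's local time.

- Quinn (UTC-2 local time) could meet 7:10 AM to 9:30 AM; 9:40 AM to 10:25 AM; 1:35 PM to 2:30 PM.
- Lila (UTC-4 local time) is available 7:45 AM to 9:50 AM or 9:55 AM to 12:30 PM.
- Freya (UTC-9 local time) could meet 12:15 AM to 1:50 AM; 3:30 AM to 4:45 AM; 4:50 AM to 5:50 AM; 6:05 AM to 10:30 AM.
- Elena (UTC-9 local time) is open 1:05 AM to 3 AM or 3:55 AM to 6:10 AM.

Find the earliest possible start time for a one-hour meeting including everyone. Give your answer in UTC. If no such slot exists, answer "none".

none

Quinn in UTC: 09:10-11:30, 11:40-12:25, 15:35-16:30 (add 2h to convert from UTC-2).
Lila in UTC: 11:45-13:50, 13:55-16:30 (add 4h to convert from UTC-4).
Freya in UTC: 09:15-10:50, 12:30-13:45, 13:50-14:50, 15:05-19:30 (add 9h to convert from UTC-9).
Elena in UTC: 10:05-12:00, 12:55-15:10 (add 9h to convert from UTC-9).
Quinn ∩ Lila: 11:45-12:25, 15:35-16:30.
Quinn ∩ Lila ∩ Freya: 15:35-16:30.
Quinn ∩ Lila ∩ Freya ∩ Elena: ∅.
There is no time when everyone is free.
No common window is at least 60 minutes long.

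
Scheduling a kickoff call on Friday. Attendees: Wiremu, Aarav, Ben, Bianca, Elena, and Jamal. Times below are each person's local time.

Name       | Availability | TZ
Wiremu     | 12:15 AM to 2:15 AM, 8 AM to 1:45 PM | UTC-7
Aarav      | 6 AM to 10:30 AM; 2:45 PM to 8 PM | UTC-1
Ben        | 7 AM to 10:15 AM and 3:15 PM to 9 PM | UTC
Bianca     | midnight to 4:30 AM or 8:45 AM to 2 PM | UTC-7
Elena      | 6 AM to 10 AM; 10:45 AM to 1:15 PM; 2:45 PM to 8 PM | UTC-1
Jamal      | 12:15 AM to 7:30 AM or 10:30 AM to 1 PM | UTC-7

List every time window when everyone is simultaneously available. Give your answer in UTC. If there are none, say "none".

07:15-09:15, 17:30-20:00

Wiremu in UTC: 07:15-09:15, 15:00-20:45 (add 7h to convert from UTC-7).
Aarav in UTC: 07:00-11:30, 15:45-21:00 (add 1h to convert from UTC-1).
Ben in UTC: 07:00-10:15, 15:15-21:00.
Bianca in UTC: 07:00-11:30, 15:45-21:00 (add 7h to convert from UTC-7).
Elena in UTC: 07:00-11:00, 11:45-14:15, 15:45-21:00 (add 1h to convert from UTC-1).
Jamal in UTC: 07:15-14:30, 17:30-20:00 (add 7h to convert from UTC-7).
Wiremu ∩ Aarav: 07:15-09:15, 15:45-20:45.
Wiremu ∩ Aarav ∩ Ben: 07:15-09:15, 15:45-20:45.
Wiremu ∩ Aarav ∩ Ben ∩ Bianca: 07:15-09:15, 15:45-20:45.
Wiremu ∩ Aarav ∩ Ben ∩ Bianca ∩ Elena: 07:15-09:15, 15:45-20:45.
Wiremu ∩ Aarav ∩ Ben ∩ Bianca ∩ Elena ∩ Jamal: 07:15-09:15, 17:30-20:00.
So the common availability across everyone is 07:15-09:15, 17:30-20:00.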